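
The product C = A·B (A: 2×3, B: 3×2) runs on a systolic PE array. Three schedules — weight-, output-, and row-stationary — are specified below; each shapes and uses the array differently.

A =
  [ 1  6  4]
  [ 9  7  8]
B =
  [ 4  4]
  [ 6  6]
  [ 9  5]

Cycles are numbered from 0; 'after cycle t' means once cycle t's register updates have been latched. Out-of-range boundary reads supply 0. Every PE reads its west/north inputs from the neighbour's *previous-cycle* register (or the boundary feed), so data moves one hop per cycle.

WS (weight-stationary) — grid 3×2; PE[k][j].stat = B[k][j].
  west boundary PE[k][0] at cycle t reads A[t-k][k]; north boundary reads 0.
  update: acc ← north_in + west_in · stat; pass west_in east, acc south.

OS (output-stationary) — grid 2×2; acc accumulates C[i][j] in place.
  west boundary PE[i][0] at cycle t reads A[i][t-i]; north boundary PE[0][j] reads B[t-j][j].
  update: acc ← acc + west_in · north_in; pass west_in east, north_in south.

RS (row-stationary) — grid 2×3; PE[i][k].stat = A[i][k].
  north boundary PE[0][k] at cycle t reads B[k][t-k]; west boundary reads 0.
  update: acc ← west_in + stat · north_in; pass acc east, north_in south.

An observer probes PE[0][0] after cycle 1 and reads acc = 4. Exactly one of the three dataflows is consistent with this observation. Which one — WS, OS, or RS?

Under WS (3×2), PE[0][0]:
  @0  [0,0]  acc 4  |  →1  ↓4
  @1  [0,0]  acc 36  |  →9  ↓36
Under OS (2×2), PE[0][0]:
  @0  [0,0]  acc 4  |  →1  ↓4
  @1  [0,0]  acc 40  |  →6  ↓6
Under RS (2×3), PE[0][0]:
  @0  [0,0]  acc 4  |  →4  ↓4
  @1  [0,0]  acc 4  |  →4  ↓4

dataflow = RS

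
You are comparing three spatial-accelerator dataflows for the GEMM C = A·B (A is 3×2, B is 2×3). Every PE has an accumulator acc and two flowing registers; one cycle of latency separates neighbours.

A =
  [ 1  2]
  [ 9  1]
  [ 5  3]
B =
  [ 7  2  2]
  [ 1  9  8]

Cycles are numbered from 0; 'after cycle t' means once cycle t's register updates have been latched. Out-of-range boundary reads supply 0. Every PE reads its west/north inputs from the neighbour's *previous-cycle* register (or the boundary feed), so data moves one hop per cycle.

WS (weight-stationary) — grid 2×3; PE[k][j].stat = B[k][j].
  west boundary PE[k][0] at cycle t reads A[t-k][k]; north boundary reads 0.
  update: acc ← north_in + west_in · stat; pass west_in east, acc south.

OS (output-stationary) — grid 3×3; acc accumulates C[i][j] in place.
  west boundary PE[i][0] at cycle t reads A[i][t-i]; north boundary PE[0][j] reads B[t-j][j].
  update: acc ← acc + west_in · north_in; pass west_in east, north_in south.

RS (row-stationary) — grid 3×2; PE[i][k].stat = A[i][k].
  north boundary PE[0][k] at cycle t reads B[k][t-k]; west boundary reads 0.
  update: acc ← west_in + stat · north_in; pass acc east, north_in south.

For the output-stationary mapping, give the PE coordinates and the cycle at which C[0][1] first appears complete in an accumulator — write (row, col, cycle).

OS — PE[0][1] is where C[0][1] collects:
  cycle 0: PE[0][1] → acc 0, east 0, south 0
  cycle 1: PE[0][1] → acc 2, east 1, south 2
  cycle 2: PE[0][1] → acc 20, east 2, south 9

(row, col, cycle) = (0, 1, 2)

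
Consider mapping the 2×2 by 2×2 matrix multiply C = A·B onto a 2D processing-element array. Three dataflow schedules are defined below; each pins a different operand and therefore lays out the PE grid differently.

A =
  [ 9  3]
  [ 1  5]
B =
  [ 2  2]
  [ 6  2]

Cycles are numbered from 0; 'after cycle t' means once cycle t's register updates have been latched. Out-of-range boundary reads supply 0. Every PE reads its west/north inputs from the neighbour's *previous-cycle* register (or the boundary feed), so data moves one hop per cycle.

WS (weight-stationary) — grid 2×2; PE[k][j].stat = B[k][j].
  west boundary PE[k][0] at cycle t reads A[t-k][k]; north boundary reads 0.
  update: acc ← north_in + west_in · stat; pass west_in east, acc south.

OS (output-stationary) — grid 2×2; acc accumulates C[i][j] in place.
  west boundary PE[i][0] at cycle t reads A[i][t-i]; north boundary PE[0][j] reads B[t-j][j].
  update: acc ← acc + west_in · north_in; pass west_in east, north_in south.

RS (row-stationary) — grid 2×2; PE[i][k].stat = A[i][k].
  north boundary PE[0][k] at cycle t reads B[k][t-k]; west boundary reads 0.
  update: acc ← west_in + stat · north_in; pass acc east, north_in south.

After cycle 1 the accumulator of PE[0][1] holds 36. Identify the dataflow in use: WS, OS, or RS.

— WS: 2×2; PE[0][1] trace:
  [0] (0,1) acc=0 (h:0 v:0)
  [1] (0,1) acc=18 (h:9 v:18)
— OS: 2×2; PE[0][1] trace:
  [0] (0,1) acc=0 (h:0 v:0)
  [1] (0,1) acc=18 (h:9 v:2)
— RS: 2×2; PE[0][1] trace:
  [0] (0,1) acc=0 (h:0 v:0)
  [1] (0,1) acc=36 (h:36 v:6)

dataflow = RS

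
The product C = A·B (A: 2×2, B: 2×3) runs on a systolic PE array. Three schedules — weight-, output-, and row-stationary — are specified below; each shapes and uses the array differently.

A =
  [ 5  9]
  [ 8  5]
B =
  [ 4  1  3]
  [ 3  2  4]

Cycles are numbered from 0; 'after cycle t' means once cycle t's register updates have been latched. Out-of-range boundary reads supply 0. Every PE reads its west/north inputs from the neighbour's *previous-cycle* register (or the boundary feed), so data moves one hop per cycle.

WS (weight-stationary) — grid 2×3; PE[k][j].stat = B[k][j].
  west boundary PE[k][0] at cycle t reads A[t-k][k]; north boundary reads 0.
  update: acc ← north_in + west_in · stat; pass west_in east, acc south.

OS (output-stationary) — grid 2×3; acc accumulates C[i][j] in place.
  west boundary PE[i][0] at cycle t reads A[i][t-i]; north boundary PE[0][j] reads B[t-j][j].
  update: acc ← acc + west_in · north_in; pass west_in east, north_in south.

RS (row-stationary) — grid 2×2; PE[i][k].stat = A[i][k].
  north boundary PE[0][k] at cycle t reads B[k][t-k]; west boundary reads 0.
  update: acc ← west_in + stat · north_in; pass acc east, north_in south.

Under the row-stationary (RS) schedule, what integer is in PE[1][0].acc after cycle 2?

PE[1][0].acc = 8

RS on a 2×2 grid — tracing PE[1][0] and its feeders:
  c0 r0c0: 20 / 20 / 4
  c0 r1c0: 0 / 0 / 0
  c1 r0c0: 5 / 5 / 1
  c1 r1c0: 32 / 32 / 4
  c2 r0c0: 15 / 15 / 3
  c2 r1c0: 8 / 8 / 1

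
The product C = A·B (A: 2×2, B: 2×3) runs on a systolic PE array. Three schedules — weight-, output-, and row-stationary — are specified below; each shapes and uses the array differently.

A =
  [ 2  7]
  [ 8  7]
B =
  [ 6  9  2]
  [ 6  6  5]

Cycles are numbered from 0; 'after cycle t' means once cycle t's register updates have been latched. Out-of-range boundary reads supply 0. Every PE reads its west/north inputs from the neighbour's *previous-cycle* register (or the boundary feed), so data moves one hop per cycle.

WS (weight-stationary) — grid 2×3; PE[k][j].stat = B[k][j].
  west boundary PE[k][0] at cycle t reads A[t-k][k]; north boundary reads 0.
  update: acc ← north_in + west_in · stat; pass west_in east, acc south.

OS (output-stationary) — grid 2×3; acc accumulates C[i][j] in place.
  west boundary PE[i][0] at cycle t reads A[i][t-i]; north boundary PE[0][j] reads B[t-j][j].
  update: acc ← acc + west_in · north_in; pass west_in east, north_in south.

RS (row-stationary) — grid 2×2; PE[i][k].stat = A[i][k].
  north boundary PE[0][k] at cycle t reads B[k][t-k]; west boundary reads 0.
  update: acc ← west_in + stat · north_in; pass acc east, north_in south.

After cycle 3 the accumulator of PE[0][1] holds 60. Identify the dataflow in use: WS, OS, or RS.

dataflow = OS

Under WS (2×3), PE[0][1]:
  t=0 PE[0][1]: acc=0 h=0 v=0
  t=1 PE[0][1]: acc=18 h=2 v=18
  t=2 PE[0][1]: acc=72 h=8 v=72
  t=3 PE[0][1]: acc=0 h=0 v=0
Under OS (2×3), PE[0][1]:
  t=0 PE[0][1]: acc=0 h=0 v=0
  t=1 PE[0][1]: acc=18 h=2 v=9
  t=2 PE[0][1]: acc=60 h=7 v=6
  t=3 PE[0][1]: acc=60 h=0 v=0
Under RS (2×2), PE[0][1]:
  t=0 PE[0][1]: acc=0 h=0 v=0
  t=1 PE[0][1]: acc=54 h=54 v=6
  t=2 PE[0][1]: acc=60 h=60 v=6
  t=3 PE[0][1]: acc=39 h=39 v=5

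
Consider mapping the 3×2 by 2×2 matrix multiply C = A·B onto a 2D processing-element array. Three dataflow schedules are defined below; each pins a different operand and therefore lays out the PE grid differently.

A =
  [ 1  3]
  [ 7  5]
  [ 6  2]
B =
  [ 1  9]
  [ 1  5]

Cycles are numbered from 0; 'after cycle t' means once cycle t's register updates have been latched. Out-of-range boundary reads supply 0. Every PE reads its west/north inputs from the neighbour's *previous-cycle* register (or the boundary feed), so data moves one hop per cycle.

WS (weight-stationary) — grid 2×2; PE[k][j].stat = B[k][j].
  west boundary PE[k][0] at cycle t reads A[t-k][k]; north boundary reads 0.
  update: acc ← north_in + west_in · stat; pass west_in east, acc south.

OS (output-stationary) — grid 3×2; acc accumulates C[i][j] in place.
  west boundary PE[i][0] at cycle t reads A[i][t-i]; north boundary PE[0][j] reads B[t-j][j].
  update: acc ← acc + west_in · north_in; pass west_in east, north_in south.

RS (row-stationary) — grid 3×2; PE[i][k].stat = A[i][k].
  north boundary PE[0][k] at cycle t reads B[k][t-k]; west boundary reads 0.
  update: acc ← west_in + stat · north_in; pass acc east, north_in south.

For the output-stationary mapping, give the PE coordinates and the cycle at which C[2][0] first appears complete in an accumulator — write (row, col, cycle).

Under OS, C[2][0] lands at PE[2][0]:
  @0  [2,0]  acc 0  |  →0  ↓0
  @1  [2,0]  acc 0  |  →0  ↓0
  @2  [2,0]  acc 6  |  →6  ↓1
  @3  [2,0]  acc 8  |  →2  ↓1

(row, col, cycle) = (2, 0, 3)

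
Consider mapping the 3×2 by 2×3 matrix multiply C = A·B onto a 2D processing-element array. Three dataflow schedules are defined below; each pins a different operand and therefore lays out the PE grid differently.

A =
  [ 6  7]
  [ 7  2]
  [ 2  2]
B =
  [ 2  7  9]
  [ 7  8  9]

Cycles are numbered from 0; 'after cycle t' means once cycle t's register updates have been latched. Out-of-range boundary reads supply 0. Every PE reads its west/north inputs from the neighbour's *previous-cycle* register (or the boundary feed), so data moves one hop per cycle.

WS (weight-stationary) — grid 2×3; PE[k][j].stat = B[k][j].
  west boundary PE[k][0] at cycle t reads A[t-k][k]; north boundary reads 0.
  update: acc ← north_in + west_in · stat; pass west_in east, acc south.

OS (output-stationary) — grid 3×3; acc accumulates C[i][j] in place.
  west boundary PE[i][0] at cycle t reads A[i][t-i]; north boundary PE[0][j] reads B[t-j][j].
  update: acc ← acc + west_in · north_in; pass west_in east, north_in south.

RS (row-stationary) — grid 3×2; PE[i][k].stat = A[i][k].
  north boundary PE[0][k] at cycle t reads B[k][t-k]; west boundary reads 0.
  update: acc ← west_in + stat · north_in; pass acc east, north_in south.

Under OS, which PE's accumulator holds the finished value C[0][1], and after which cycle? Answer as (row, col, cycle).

Under OS, C[0][1] lands at PE[0][1]:
  [0] (0,1) acc=0 (h:0 v:0)
  [1] (0,1) acc=42 (h:6 v:7)
  [2] (0,1) acc=98 (h:7 v:8)

(row, col, cycle) = (0, 1, 2)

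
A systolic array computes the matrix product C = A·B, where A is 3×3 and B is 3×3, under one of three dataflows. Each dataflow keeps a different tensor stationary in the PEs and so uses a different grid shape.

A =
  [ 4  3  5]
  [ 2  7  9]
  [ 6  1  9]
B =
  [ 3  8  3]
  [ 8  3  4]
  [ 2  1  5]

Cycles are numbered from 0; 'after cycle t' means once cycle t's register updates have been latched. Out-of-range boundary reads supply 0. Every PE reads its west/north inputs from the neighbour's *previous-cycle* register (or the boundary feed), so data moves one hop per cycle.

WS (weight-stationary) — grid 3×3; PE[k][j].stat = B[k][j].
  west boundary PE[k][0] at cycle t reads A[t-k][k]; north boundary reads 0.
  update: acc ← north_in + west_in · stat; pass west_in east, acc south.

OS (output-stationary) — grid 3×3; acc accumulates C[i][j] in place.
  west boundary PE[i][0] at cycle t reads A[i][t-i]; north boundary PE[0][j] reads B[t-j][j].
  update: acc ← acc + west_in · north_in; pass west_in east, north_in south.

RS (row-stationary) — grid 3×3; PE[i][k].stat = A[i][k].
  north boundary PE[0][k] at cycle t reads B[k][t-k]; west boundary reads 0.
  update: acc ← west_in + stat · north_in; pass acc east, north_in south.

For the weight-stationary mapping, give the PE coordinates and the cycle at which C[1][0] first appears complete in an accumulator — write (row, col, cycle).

WS — PE[2][0] is where C[1][0] collects:
  cycle 0: PE[2][0] → acc 0, east 0, south 0
  cycle 1: PE[2][0] → acc 0, east 0, south 0
  cycle 2: PE[2][0] → acc 46, east 5, south 46
  cycle 3: PE[2][0] → acc 80, east 9, south 80

(row, col, cycle) = (2, 0, 3)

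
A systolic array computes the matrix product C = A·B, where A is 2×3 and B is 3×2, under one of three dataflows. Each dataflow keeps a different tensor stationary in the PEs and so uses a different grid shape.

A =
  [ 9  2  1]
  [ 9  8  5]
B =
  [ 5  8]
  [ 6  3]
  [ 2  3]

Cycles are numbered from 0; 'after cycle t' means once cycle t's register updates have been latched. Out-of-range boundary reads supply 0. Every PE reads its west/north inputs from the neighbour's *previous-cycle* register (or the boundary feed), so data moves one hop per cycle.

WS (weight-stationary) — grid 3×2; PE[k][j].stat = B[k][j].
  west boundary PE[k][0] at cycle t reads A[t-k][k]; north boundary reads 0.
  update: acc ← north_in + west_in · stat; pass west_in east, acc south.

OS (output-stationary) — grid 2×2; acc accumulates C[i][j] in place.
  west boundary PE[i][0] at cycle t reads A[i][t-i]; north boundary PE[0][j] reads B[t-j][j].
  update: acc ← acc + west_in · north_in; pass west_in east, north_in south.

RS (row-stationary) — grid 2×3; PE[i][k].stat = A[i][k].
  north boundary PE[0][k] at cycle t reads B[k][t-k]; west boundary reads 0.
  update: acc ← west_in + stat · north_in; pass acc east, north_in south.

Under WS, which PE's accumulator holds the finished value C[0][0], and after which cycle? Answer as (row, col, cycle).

(row, col, cycle) = (2, 0, 2)

WS: C[0][0] accumulates in PE[2][0]:
  cycle 0: PE[2][0] → acc 0, east 0, south 0
  cycle 1: PE[2][0] → acc 0, east 0, south 0
  cycle 2: PE[2][0] → acc 59, east 1, south 59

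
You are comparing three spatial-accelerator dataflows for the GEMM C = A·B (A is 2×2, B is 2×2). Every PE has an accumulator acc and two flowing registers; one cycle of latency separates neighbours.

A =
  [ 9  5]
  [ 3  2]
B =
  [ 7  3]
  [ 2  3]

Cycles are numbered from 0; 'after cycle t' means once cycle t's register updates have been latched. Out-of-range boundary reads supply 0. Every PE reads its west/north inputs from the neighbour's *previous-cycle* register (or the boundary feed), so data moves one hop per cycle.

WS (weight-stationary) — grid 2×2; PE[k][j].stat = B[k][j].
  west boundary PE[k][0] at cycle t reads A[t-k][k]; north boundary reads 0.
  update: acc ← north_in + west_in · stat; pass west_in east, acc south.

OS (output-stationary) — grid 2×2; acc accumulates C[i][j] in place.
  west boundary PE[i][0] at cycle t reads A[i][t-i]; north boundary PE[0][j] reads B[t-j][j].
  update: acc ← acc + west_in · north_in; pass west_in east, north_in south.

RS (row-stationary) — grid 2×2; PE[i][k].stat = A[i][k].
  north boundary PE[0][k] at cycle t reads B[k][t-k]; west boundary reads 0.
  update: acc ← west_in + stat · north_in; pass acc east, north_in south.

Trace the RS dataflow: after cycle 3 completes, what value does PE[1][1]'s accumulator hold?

PE[1][1].acc = 15

Tracing RS — 2×2 array, target PE[1][1]:
  step 0 · PE0,1: acc=0; fwd→0 fwd↓0
  step 0 · PE1,0: acc=0; fwd→0 fwd↓0
  step 0 · PE1,1: acc=0; fwd→0 fwd↓0
  step 1 · PE0,1: acc=73; fwd→73 fwd↓2
  step 1 · PE1,0: acc=21; fwd→21 fwd↓7
  step 1 · PE1,1: acc=0; fwd→0 fwd↓0
  step 2 · PE0,1: acc=42; fwd→42 fwd↓3
  step 2 · PE1,0: acc=9; fwd→9 fwd↓3
  step 2 · PE1,1: acc=25; fwd→25 fwd↓2
  step 3 · PE0,1: acc=0; fwd→0 fwd↓0
  step 3 · PE1,0: acc=0; fwd→0 fwd↓0
  step 3 · PE1,1: acc=15; fwd→15 fwd↓3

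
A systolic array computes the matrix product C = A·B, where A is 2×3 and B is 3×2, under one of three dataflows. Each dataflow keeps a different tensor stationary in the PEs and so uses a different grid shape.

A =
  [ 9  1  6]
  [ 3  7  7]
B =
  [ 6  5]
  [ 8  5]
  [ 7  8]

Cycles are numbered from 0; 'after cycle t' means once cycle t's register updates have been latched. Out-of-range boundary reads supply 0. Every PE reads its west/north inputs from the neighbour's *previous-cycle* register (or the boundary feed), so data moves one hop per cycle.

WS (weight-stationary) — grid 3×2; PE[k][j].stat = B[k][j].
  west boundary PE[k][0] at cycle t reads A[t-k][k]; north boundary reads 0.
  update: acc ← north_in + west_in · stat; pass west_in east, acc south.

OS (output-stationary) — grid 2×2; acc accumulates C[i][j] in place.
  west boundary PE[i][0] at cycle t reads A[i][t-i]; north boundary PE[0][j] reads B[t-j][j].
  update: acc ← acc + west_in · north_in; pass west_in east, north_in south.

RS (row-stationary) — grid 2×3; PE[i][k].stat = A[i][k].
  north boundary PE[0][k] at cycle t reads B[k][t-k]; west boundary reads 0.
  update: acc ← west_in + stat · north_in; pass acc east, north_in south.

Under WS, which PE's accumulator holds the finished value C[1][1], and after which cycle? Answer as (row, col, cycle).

WS: C[1][1] accumulates in PE[2][1]:
  t=0 PE[2][1]: acc=0 h=0 v=0
  t=1 PE[2][1]: acc=0 h=0 v=0
  t=2 PE[2][1]: acc=0 h=0 v=0
  t=3 PE[2][1]: acc=98 h=6 v=98
  t=4 PE[2][1]: acc=106 h=7 v=106

(row, col, cycle) = (2, 1, 4)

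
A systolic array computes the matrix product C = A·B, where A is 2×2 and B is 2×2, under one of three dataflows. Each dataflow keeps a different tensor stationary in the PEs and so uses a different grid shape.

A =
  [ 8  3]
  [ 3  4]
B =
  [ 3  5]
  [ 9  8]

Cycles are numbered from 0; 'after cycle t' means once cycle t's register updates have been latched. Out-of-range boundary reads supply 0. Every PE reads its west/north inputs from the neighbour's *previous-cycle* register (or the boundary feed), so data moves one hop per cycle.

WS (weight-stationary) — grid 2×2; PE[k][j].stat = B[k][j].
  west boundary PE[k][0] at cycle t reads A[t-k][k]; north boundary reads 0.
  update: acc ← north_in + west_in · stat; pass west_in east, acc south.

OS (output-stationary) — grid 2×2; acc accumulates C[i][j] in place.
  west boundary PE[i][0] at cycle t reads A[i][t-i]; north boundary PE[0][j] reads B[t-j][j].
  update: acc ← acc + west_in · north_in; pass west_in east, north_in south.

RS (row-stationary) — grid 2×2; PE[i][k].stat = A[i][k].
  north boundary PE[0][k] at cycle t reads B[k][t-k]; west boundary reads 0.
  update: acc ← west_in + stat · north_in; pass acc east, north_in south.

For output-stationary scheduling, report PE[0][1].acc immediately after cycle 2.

OS (2×2). Following PE[0][1] plus its west/north inputs:
  t=0 PE[0][0]: acc=24 h=8 v=3
  t=0 PE[0][1]: acc=0 h=0 v=0
  t=1 PE[0][0]: acc=51 h=3 v=9
  t=1 PE[0][1]: acc=40 h=8 v=5
  t=2 PE[0][0]: acc=51 h=0 v=0
  t=2 PE[0][1]: acc=64 h=3 v=8

PE[0][1].acc = 64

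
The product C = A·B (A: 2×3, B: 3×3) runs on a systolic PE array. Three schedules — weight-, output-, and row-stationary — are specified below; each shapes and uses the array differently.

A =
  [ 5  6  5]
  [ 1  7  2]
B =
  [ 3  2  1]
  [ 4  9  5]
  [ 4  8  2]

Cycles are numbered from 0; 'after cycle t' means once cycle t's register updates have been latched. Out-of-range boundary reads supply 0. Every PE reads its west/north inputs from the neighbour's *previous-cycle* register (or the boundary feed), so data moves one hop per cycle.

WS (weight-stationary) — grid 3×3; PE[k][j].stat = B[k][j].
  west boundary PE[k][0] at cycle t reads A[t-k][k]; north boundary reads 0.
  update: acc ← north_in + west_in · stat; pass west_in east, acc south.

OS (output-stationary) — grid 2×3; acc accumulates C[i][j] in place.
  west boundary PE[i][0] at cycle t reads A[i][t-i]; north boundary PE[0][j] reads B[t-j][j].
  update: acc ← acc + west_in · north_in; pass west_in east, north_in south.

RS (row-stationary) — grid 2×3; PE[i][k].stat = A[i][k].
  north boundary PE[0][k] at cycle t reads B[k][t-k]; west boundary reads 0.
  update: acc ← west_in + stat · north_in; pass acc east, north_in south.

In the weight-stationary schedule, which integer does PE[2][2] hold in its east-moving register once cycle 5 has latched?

register = 2

WS (3×3). Following PE[2][2] plus its west/north inputs:
  0: (1,2).acc=0  regs=<0,0>
  0: (2,1).acc=0  regs=<0,0>
  0: (2,2).acc=0  regs=<0,0>
  1: (1,2).acc=0  regs=<0,0>
  1: (2,1).acc=0  regs=<0,0>
  1: (2,2).acc=0  regs=<0,0>
  2: (1,2).acc=0  regs=<0,0>
  2: (2,1).acc=0  regs=<0,0>
  2: (2,2).acc=0  regs=<0,0>
  3: (1,2).acc=35  regs=<6,35>
  3: (2,1).acc=104  regs=<5,104>
  3: (2,2).acc=0  regs=<0,0>
  4: (1,2).acc=36  regs=<7,36>
  4: (2,1).acc=81  regs=<2,81>
  4: (2,2).acc=45  regs=<5,45>
  5: (1,2).acc=0  regs=<0,0>
  5: (2,1).acc=0  regs=<0,0>
  5: (2,2).acc=40  regs=<2,40>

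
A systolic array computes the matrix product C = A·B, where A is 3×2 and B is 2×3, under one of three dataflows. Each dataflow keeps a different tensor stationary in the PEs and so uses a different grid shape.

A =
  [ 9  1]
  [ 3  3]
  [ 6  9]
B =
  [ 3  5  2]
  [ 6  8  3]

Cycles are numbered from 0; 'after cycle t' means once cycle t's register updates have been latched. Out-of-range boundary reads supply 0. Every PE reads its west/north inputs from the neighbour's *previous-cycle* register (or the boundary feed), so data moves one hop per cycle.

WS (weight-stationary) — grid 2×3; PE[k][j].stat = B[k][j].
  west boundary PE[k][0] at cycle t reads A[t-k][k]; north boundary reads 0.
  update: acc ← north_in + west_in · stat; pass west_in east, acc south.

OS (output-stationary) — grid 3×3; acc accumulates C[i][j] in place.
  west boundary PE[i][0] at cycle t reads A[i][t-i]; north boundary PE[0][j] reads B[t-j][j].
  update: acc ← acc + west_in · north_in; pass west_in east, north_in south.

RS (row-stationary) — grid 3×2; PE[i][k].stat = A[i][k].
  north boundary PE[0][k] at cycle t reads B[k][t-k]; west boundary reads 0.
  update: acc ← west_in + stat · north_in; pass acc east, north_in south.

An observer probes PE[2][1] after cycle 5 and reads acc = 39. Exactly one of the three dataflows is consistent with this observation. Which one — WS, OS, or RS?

WS: PE[2][1] is outside its 2×3 grid.
OS [3×3] PE[2][1] across cycles:
  after 0 — PE[2][1] acc=0, pass-E 0, pass-S 0
  after 1 — PE[2][1] acc=0, pass-E 0, pass-S 0
  after 2 — PE[2][1] acc=0, pass-E 0, pass-S 0
  after 3 — PE[2][1] acc=30, pass-E 6, pass-S 5
  after 4 — PE[2][1] acc=102, pass-E 9, pass-S 8
  after 5 — PE[2][1] acc=102, pass-E 0, pass-S 0
RS [3×2] PE[2][1] across cycles:
  after 0 — PE[2][1] acc=0, pass-E 0, pass-S 0
  after 1 — PE[2][1] acc=0, pass-E 0, pass-S 0
  after 2 — PE[2][1] acc=0, pass-E 0, pass-S 0
  after 3 — PE[2][1] acc=72, pass-E 72, pass-S 6
  after 4 — PE[2][1] acc=102, pass-E 102, pass-S 8
  after 5 — PE[2][1] acc=39, pass-E 39, pass-S 3

dataflow = RS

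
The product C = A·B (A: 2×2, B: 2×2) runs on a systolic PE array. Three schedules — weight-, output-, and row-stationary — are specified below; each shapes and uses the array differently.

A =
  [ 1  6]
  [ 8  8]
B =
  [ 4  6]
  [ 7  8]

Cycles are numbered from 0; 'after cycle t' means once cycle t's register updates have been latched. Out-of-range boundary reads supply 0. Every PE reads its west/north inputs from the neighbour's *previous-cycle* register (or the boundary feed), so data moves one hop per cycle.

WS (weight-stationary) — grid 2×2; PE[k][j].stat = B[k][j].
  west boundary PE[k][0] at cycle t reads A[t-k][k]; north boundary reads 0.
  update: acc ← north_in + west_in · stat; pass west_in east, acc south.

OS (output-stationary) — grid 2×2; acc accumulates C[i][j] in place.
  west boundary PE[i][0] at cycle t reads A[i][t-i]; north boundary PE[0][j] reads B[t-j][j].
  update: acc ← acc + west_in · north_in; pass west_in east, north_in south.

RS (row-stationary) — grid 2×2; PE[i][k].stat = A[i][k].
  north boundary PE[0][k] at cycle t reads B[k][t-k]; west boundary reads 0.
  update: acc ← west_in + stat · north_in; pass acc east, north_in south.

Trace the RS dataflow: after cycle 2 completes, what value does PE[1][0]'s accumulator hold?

RS on a 2×2 grid — tracing PE[1][0] and its feeders:
  t=0 PE[0][0]: acc=4 h=4 v=4
  t=0 PE[1][0]: acc=0 h=0 v=0
  t=1 PE[0][0]: acc=6 h=6 v=6
  t=1 PE[1][0]: acc=32 h=32 v=4
  t=2 PE[0][0]: acc=0 h=0 v=0
  t=2 PE[1][0]: acc=48 h=48 v=6

PE[1][0].acc = 48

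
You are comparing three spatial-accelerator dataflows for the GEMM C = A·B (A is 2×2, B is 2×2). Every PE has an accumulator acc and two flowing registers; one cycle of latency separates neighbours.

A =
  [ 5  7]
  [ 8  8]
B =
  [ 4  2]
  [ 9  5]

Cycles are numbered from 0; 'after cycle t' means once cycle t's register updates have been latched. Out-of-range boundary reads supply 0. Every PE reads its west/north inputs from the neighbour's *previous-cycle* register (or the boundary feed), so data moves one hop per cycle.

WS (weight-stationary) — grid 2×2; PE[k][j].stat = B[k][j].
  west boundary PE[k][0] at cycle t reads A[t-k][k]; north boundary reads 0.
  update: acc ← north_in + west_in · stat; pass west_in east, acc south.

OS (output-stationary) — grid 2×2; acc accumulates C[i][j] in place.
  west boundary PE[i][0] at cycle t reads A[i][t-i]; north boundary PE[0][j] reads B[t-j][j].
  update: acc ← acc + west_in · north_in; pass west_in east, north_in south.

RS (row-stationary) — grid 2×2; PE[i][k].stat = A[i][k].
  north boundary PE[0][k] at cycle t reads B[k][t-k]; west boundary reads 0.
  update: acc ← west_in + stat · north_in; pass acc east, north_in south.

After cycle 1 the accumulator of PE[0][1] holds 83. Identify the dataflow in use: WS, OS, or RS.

dataflow = RS

Under WS (2×2), PE[0][1]:
  step 0 · PE0,1: acc=0; fwd→0 fwd↓0
  step 1 · PE0,1: acc=10; fwd→5 fwd↓10
Under OS (2×2), PE[0][1]:
  step 0 · PE0,1: acc=0; fwd→0 fwd↓0
  step 1 · PE0,1: acc=10; fwd→5 fwd↓2
Under RS (2×2), PE[0][1]:
  step 0 · PE0,1: acc=0; fwd→0 fwd↓0
  step 1 · PE0,1: acc=83; fwd→83 fwd↓9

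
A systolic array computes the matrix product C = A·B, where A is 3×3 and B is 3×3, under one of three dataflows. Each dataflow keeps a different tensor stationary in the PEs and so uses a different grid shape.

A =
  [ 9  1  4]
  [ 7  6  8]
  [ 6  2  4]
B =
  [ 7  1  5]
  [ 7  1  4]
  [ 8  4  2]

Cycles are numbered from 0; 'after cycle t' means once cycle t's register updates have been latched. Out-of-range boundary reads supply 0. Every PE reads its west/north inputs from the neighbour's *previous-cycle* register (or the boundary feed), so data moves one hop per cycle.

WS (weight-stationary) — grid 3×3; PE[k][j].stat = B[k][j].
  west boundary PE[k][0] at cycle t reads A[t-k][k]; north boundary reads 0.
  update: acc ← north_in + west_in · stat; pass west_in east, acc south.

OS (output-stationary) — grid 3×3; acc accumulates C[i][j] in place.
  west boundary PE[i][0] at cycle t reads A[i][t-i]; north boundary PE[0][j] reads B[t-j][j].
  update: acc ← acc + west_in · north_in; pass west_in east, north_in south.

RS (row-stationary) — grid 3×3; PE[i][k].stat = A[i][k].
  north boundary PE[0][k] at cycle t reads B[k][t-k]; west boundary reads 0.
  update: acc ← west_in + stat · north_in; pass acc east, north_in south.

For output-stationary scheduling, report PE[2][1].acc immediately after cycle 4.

PE[2][1].acc = 8

OS on a 3×3 grid — tracing PE[2][1] and its feeders:
  [0] (1,1) acc=0 (h:0 v:0)
  [0] (2,0) acc=0 (h:0 v:0)
  [0] (2,1) acc=0 (h:0 v:0)
  [1] (1,1) acc=0 (h:0 v:0)
  [1] (2,0) acc=0 (h:0 v:0)
  [1] (2,1) acc=0 (h:0 v:0)
  [2] (1,1) acc=7 (h:7 v:1)
  [2] (2,0) acc=42 (h:6 v:7)
  [2] (2,1) acc=0 (h:0 v:0)
  [3] (1,1) acc=13 (h:6 v:1)
  [3] (2,0) acc=56 (h:2 v:7)
  [3] (2,1) acc=6 (h:6 v:1)
  [4] (1,1) acc=45 (h:8 v:4)
  [4] (2,0) acc=88 (h:4 v:8)
  [4] (2,1) acc=8 (h:2 v:1)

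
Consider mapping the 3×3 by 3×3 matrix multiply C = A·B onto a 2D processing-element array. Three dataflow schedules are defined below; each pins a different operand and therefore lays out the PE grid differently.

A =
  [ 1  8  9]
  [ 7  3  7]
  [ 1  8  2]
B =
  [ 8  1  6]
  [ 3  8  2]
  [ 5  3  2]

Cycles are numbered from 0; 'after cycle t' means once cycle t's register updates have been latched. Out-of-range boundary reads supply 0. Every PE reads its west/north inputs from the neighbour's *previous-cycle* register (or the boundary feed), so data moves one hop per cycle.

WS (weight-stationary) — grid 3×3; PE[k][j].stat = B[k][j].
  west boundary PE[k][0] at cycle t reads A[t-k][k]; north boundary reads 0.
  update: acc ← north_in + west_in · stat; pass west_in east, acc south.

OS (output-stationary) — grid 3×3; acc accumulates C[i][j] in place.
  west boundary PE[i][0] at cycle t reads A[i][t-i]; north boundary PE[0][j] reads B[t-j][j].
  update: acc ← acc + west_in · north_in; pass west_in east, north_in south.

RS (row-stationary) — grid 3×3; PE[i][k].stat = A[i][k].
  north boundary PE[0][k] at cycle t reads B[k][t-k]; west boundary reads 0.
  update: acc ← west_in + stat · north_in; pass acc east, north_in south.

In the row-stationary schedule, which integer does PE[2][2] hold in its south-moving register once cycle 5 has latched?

register = 3

Tracing RS — 3×3 array, target PE[2][2]:
  0: (1,2).acc=0  regs=<0,0>
  0: (2,1).acc=0  regs=<0,0>
  0: (2,2).acc=0  regs=<0,0>
  1: (1,2).acc=0  regs=<0,0>
  1: (2,1).acc=0  regs=<0,0>
  1: (2,2).acc=0  regs=<0,0>
  2: (1,2).acc=0  regs=<0,0>
  2: (2,1).acc=0  regs=<0,0>
  2: (2,2).acc=0  regs=<0,0>
  3: (1,2).acc=100  regs=<100,5>
  3: (2,1).acc=32  regs=<32,3>
  3: (2,2).acc=0  regs=<0,0>
  4: (1,2).acc=52  regs=<52,3>
  4: (2,1).acc=65  regs=<65,8>
  4: (2,2).acc=42  regs=<42,5>
  5: (1,2).acc=62  regs=<62,2>
  5: (2,1).acc=22  regs=<22,2>
  5: (2,2).acc=71  regs=<71,3>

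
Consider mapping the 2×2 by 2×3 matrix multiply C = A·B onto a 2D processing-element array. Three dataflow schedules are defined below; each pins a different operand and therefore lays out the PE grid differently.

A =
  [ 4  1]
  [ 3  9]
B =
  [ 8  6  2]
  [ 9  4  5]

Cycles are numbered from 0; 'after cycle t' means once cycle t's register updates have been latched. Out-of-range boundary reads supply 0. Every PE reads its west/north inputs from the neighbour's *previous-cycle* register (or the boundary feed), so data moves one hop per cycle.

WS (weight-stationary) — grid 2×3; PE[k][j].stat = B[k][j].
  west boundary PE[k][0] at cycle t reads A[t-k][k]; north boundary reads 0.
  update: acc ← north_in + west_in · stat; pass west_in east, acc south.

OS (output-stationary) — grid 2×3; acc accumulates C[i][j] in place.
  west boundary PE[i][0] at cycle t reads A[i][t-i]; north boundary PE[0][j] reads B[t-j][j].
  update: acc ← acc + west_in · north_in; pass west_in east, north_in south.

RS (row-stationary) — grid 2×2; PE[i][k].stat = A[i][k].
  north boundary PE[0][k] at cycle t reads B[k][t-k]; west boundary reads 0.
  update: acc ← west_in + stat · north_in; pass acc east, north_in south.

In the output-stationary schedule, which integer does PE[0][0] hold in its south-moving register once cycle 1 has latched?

OS (2×3). Following PE[0][0] plus its west/north inputs:
  after 0 — PE[0][0] acc=32, pass-E 4, pass-S 8
  after 1 — PE[0][0] acc=41, pass-E 1, pass-S 9

register = 9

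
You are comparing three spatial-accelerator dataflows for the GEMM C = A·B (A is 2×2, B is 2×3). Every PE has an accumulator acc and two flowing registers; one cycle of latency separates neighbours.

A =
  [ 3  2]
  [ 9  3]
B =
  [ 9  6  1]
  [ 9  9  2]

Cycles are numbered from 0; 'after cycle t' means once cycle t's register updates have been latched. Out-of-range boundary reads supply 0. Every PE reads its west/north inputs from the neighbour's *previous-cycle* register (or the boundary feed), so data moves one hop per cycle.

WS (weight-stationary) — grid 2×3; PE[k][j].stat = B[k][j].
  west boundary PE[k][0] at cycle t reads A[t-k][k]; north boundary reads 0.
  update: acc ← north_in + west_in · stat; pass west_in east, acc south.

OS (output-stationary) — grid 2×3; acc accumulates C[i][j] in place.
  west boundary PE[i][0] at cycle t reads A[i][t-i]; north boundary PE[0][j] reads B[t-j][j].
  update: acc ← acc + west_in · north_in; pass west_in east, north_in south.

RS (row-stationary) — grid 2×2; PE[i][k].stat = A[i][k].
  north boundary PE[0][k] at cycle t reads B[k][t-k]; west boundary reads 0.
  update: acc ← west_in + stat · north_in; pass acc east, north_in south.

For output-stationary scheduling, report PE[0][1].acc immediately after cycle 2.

Tracing OS — 2×3 array, target PE[0][1]:
  [0] (0,0) acc=27 (h:3 v:9)
  [0] (0,1) acc=0 (h:0 v:0)
  [1] (0,0) acc=45 (h:2 v:9)
  [1] (0,1) acc=18 (h:3 v:6)
  [2] (0,0) acc=45 (h:0 v:0)
  [2] (0,1) acc=36 (h:2 v:9)

PE[0][1].acc = 36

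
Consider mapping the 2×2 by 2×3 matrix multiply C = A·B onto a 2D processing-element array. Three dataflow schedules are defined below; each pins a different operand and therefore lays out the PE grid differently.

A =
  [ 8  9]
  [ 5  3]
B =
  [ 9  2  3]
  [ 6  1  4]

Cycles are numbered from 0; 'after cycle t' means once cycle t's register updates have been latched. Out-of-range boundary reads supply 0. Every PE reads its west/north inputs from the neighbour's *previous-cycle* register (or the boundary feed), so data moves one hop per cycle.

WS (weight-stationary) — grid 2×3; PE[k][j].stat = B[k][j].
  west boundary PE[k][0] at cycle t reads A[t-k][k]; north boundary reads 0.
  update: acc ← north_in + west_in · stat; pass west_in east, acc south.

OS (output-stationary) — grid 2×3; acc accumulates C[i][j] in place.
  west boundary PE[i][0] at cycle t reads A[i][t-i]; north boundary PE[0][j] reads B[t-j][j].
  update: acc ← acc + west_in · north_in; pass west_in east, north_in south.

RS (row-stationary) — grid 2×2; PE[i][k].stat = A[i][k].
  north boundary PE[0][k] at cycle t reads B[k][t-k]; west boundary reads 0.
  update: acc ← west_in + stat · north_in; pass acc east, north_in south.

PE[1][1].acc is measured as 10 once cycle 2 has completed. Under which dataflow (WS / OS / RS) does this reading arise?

— WS: 2×3; PE[1][1] trace:
  @0  [1,1]  acc 0  |  →0  ↓0
  @1  [1,1]  acc 0  |  →0  ↓0
  @2  [1,1]  acc 25  |  →9  ↓25
— OS: 2×3; PE[1][1] trace:
  @0  [1,1]  acc 0  |  →0  ↓0
  @1  [1,1]  acc 0  |  →0  ↓0
  @2  [1,1]  acc 10  |  →5  ↓2
— RS: 2×2; PE[1][1] trace:
  @0  [1,1]  acc 0  |  →0  ↓0
  @1  [1,1]  acc 0  |  →0  ↓0
  @2  [1,1]  acc 63  |  →63  ↓6

dataflow = OS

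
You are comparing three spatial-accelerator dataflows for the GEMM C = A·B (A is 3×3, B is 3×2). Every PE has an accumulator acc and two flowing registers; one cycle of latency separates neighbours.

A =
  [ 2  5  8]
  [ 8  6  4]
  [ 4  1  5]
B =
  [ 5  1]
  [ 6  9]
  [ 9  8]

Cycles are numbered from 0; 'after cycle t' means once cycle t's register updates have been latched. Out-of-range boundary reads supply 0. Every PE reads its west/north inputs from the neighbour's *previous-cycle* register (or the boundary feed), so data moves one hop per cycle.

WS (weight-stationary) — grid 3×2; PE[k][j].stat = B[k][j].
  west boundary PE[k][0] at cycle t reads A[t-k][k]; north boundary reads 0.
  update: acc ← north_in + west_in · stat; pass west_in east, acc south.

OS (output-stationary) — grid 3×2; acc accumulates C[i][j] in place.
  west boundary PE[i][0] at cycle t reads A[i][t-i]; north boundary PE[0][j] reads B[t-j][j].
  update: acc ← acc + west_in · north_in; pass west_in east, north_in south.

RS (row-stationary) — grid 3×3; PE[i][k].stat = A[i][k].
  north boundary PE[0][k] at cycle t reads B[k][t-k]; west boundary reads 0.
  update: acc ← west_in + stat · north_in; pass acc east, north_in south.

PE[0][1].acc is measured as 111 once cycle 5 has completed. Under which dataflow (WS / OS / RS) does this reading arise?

dataflow = OS

WS [3×2] PE[0][1] across cycles:
  step 0 · PE0,1: acc=0; fwd→0 fwd↓0
  step 1 · PE0,1: acc=2; fwd→2 fwd↓2
  step 2 · PE0,1: acc=8; fwd→8 fwd↓8
  step 3 · PE0,1: acc=4; fwd→4 fwd↓4
  step 4 · PE0,1: acc=0; fwd→0 fwd↓0
  step 5 · PE0,1: acc=0; fwd→0 fwd↓0
OS [3×2] PE[0][1] across cycles:
  step 0 · PE0,1: acc=0; fwd→0 fwd↓0
  step 1 · PE0,1: acc=2; fwd→2 fwd↓1
  step 2 · PE0,1: acc=47; fwd→5 fwd↓9
  step 3 · PE0,1: acc=111; fwd→8 fwd↓8
  step 4 · PE0,1: acc=111; fwd→0 fwd↓0
  step 5 · PE0,1: acc=111; fwd→0 fwd↓0
RS [3×3] PE[0][1] across cycles:
  step 0 · PE0,1: acc=0; fwd→0 fwd↓0
  step 1 · PE0,1: acc=40; fwd→40 fwd↓6
  step 2 · PE0,1: acc=47; fwd→47 fwd↓9
  step 3 · PE0,1: acc=0; fwd→0 fwd↓0
  step 4 · PE0,1: acc=0; fwd→0 fwd↓0
  step 5 · PE0,1: acc=0; fwd→0 fwd↓0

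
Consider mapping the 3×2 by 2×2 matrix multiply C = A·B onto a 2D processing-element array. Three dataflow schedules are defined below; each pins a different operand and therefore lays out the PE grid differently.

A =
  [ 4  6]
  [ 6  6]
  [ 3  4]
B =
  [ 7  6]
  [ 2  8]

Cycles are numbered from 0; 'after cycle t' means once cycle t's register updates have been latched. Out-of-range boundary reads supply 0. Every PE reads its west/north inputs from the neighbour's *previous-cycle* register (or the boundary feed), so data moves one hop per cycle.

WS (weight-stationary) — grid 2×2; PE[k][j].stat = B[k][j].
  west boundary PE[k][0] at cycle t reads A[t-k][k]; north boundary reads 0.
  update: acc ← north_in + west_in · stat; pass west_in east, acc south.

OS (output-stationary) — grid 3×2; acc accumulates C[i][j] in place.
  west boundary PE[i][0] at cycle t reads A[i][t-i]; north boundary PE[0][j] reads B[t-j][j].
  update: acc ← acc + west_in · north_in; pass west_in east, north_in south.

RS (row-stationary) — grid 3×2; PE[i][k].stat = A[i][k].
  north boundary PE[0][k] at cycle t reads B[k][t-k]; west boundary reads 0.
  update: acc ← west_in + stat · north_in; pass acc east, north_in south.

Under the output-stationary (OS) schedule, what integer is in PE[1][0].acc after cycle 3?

OS (3×2). Following PE[1][0] plus its west/north inputs:
  t=0 PE[0][0]: acc=28 h=4 v=7
  t=0 PE[1][0]: acc=0 h=0 v=0
  t=1 PE[0][0]: acc=40 h=6 v=2
  t=1 PE[1][0]: acc=42 h=6 v=7
  t=2 PE[0][0]: acc=40 h=0 v=0
  t=2 PE[1][0]: acc=54 h=6 v=2
  t=3 PE[0][0]: acc=40 h=0 v=0
  t=3 PE[1][0]: acc=54 h=0 v=0

PE[1][0].acc = 54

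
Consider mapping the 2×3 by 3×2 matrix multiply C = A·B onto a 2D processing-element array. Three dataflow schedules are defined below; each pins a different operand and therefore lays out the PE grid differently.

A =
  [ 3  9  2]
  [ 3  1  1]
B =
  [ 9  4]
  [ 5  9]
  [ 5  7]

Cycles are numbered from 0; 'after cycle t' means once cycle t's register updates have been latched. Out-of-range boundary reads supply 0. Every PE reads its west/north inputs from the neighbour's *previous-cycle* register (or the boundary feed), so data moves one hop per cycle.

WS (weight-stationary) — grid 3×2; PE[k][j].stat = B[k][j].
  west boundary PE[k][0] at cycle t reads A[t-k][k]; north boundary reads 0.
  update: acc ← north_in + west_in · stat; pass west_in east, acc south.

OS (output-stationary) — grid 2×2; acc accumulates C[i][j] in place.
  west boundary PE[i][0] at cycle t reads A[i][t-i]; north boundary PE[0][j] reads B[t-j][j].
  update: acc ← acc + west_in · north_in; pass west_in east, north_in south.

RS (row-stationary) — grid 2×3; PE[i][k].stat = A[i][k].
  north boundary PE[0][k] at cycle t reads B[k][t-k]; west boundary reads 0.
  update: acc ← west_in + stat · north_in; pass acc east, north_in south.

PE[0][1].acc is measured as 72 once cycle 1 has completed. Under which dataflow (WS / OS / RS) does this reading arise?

dataflow = RS

WS [3×2] PE[0][1] across cycles:
  cycle 0: PE[0][1] → acc 0, east 0, south 0
  cycle 1: PE[0][1] → acc 12, east 3, south 12
OS [2×2] PE[0][1] across cycles:
  cycle 0: PE[0][1] → acc 0, east 0, south 0
  cycle 1: PE[0][1] → acc 12, east 3, south 4
RS [2×3] PE[0][1] across cycles:
  cycle 0: PE[0][1] → acc 0, east 0, south 0
  cycle 1: PE[0][1] → acc 72, east 72, south 5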